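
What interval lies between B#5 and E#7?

B to E spans four letter names (B-C-D-E), plus an octave, so the interval is some kind of eleventh.
The perfect eleventh spans 17 semitones, and B#5 to E#7 is exactly 17 semitones — so this is a perfect eleventh.
(Equivalently, a compound perfect fourth: a perfect fourth plus an octave.)

perfect 11th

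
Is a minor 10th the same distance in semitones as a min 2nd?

15 semitones (minor tenth) vs 1 semitone (minor second): not equal.

No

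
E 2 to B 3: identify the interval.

perfect 12th

E to B spans five letter names (E-F-G-A-B), plus an octave — that makes it a twelfth of some quality.
E2 to B3 is 19 semitones, matching the perfect twelfth exactly, so the quality is perfect.
(Equivalently, a compound perfect fifth: a perfect fifth plus an octave.)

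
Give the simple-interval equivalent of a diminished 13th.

diminished sixth

Subtracting seven from the interval number removes an octave: 13 − 7 = 6.
Quality carries through unchanged, so the simple form is a diminished sixth.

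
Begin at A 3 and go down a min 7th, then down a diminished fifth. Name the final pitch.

E sharp 2

Down a minor seventh from A3: B2 (10 semitones down).
A diminished fifth down from B2 is E#2.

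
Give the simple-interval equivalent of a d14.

diminished seventh

Take out an octave (7 from the number): 14 − 7 = 7.
That makes a diminished fourteenth a compound diminished seventh — an octave plus a diminished seventh.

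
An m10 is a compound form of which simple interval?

m3

Subtracting seven from the interval number removes an octave: 10 − 7 = 3.
Quality carries through unchanged, so the simple form is a minor third.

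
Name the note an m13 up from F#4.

D6

The thirteenth's letter: F up six letter names plus an octave → D.
A minor thirteenth is 20 semitones; 20 semitones up from F#4 gives D6.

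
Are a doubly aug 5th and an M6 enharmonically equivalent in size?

A doubly augmented fifth = 9 semitones = a major sixth; enharmonically equal.

Yes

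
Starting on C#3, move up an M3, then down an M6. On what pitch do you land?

A major third up from C#3 is E#3.
E#3 down a major sixth → G#2 (9 semitones).

G#2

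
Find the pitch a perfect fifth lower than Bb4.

Eb4

Counting five letter names down from B lands on E.
A perfect fifth is 7 semitones; 7 semitones down from Bb4 gives Eb4.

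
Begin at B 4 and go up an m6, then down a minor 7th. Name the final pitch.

A 4

B4 up a minor sixth → G5 (8 semitones).
G5 down a minor seventh → A4 (10 semitones).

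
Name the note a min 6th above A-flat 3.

Six letter names up from A: F.
A minor sixth is 8 semitones; 8 semitones up from Ab3 gives Fb4.

F-flat 4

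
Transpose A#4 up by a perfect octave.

A#5

For an octave the letter name doesn't change: still A, an octave up.
Moving 12 semitones up from A#4 (the size of a perfect octave) reaches A#5.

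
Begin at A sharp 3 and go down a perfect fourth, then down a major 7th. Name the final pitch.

F sharp 2

A perfect fourth down from A#3 is E#3.
A major seventh down from E#3 is F#2.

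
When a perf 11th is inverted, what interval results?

First reduce the compound perfect eleventh to its simple form, a perfect fourth.
Interval numbers invert to sum to nine: 4 + 5 = 9, so a fourth inverts to a fifth.
And perfect stays perfect under inversion, so we get a perfect fifth.

P5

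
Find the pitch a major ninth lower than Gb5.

Fb4

Counting two letter names plus an octave down from G lands on F.
A major ninth is 14 semitones; 14 semitones down from Gb5 gives Fb4.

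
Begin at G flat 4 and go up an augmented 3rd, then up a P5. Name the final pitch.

Up an augmented third from Gb4: B4 (5 semitones up).
A perfect fifth up from B4 is F#5.

F sharp 5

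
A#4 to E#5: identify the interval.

perfect fifth

A to E spans five letter names (A-B-C-D-E), so the interval is some kind of fifth.
Counting semitones, A#4→E#5 is 7, which is the perfect fifth.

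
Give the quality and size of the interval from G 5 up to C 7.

G to C spans four letter names (G-A-B-C), plus an octave — that makes it an eleventh of some quality.
Counting semitones, G5→C7 is 17, which is the perfect eleventh.
(Equivalently, a compound perfect fourth: a perfect fourth plus an octave.)

perfect 11th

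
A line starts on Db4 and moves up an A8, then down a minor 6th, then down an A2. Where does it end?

Eb4

Up an augmented octave from Db4: D5 (13 semitones up).
A minor sixth down from D5 is F#4.
Down an augmented second from F#4: Eb4 (3 semitones down).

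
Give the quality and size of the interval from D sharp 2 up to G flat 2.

D to G spans four letter names (D-E-F-G): a fourth.
The perfect fourth is 5 semitones; here we have 3, two semitones narrower: doubly diminished.

dd4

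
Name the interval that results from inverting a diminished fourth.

A5

Inverted interval numbers add to nine, so a fourth pairs with a fifth (4 + 5 = 9).
And diminished becomes augmented under inversion, so we get an augmented fifth.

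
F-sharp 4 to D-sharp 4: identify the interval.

Descending from F#4 to D#4 is the same interval as ascending D#4 to F#4.
D to F spans three letter names (D-E-F), so the interval is some kind of third.
D#4 to F#4 is 3 semitones, a half step short of the major third (4), so this is minor.

minor 3rd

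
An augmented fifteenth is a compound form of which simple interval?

Subtracting seven from the interval number removes an octave: 15 − 7 = 8.
Quality carries through unchanged, so the simple form is an augmented octave.

augmented octave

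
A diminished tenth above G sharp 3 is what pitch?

The tenth's letter: G up three letter names plus an octave → B.
A diminished tenth spans 14 semitones, so from G#3 the target pitch is Bb4.

B flat 4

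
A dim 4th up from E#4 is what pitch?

Four letter names up from E: A.
A diminished fourth spans 4 semitones, so from E#4 the target pitch is A4.

A4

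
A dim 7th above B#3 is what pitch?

Counting seven letter names up from B lands on A.
A diminished seventh spans 9 semitones, so from B#3 the target pitch is A4.

A4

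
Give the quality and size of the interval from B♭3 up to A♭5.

minor fourteenth

B to A spans seven letter names (B-C-D-E-F-G-A), plus an octave — that makes it a fourteenth of some quality.
A major fourteenth would be 23 semitones, but Bb3 to Ab5 is 22 — one semitone narrower, making it a minor fourteenth.
(Equivalently, a compound minor seventh: a minor seventh plus an octave.)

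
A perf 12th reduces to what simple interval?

perfect fifth

Take out an octave (7 from the number): 12 − 7 = 5.
That makes a perfect twelfth a compound perfect fifth — an octave plus a perfect fifth.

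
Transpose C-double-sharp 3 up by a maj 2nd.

Counting two letter names up from C lands on D.
A major second spans 2 semitones, so from C##3 the target pitch is D##3.

D-double-sharp 3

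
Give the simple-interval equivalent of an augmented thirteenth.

augmented 6th

Take out an octave (7 from the number): 13 − 7 = 6.
So an augmented thirteenth is an octave plus an augmented sixth. The quality is unchanged.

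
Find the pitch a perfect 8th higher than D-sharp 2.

D-sharp 3

The letter stays D (same as the start), shifted an octave up.
Moving 12 semitones up from D#2 (the size of a perfect octave) reaches D#3.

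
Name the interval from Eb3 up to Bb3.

E to B spans five letter names (E-F-G-A-B), so the interval is some kind of fifth.
The perfect fifth spans 7 semitones, and Eb3 to Bb3 is exactly 7 semitones — so this is a perfect fifth.

perfect fifth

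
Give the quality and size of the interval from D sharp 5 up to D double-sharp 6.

D to D is the same letter name, plus an octave: an octave.
The perfect octave is 12 semitones; here we have 13, one semitone wider: augmented.

augmented octave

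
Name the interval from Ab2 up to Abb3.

A to A is the same letter name, plus an octave: an octave.
A perfect octave would be 12 semitones; Ab2 to Abb3 is 11, one semitone narrower, so the interval is diminished.

diminished octave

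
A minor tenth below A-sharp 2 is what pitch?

Three letters down from A (plus an octave) reaches F.
A minor tenth spans 15 semitones, so from A#2 the target pitch is F##1.

F-double-sharp 1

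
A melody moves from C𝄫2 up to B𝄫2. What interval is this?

C to B spans seven letter names (C-D-E-F-G-A-B), so the interval is some kind of seventh.
Cbb2 to Bbb2 is 11 semitones, matching the major seventh exactly, so the quality is major.

M7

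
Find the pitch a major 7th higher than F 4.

E 5

Seven letter names up from F: E.
Moving 11 semitones up from F4 (the size of a major seventh) reaches E5.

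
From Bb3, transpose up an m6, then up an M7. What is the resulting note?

F5

Up a minor sixth from Bb3: Gb4 (8 semitones up).
Gb4 up a major seventh → F5 (11 semitones).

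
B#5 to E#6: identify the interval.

B to E spans four letter names (B-C-D-E) — that makes it a fourth of some quality.
The perfect fourth spans 5 semitones, and B#5 to E#6 is exactly 5 semitones — so this is a perfect fourth.

perfect fourth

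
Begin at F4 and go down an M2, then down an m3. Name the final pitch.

Down a major second from F4: Eb4 (2 semitones down).
Eb4 down a minor third → C4 (3 semitones).

C4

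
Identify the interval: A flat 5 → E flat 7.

A to E spans five letter names (A-B-C-D-E), plus an octave, so the interval is some kind of twelfth.
Counting semitones, Ab5→Eb7 is 19, which is the perfect twelfth.
(Equivalently, a compound perfect fifth: a perfect fifth plus an octave.)

perfect 12th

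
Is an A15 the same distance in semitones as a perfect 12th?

No

25 semitones (augmented fifteenth) vs 19 semitones (perfect twelfth): not equal.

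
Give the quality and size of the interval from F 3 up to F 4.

perfect 8th

F to F is the same letter name, plus an octave, so the interval is some kind of octave.
The perfect octave spans 12 semitones, and F3 to F4 is exactly 12 semitones — so this is a perfect octave.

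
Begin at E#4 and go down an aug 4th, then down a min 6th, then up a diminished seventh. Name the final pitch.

Down an augmented fourth from E#4: B3 (6 semitones down).
B3 down a minor sixth → D#3 (8 semitones).
Up a diminished seventh from D#3: C4 (9 semitones up).

C4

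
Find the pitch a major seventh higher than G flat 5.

Counting seven letter names up from G lands on F.
A major seventh is 11 semitones; 11 semitones up from Gb5 gives F6.

F 6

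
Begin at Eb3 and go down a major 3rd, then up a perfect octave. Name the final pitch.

Down a major third from Eb3: Cb3 (4 semitones down).
Up a perfect octave from Cb3: Cb4 (12 semitones up).

Cb4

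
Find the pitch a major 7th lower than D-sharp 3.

E 2

Counting seven letter names down from D lands on E.
A major seventh is 11 semitones; 11 semitones down from D#3 gives E2.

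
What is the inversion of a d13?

First reduce the compound diminished thirteenth to its simple form, a diminished sixth.
The rule of nine gives the new number: 9 − 6 = 3, so a sixth becomes a third.
The quality also flips — diminished becomes augmented — giving an augmented third.

A3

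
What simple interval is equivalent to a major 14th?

major seventh

Take out an octave (7 from the number): 14 − 7 = 7.
Quality carries through unchanged, so the simple form is a major seventh.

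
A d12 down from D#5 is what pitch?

G##3

Counting five letter names plus an octave down from D lands on G.
Moving 18 semitones down from D#5 (the size of a diminished twelfth) reaches G##3.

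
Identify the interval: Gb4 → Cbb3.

Descending from Gb4 to Cbb3 is the same interval as ascending Cbb3 to Gb4.
C to G spans five letter names (C-D-E-F-G), plus an octave: a twelfth.
Cbb3 to Gb4 spans 20 semitones — one semitone wider than the perfect twelfth (19) — giving an augmented twelfth.
(Equivalently, a compound augmented fifth: an augmented fifth plus an octave.)

augmented twelfth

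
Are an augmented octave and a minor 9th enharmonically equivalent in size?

Yes

An augmented octave spans 13 semitones, and a minor ninth also spans 13 semitones — they're enharmonic.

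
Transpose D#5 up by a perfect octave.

D#6

For an octave the letter name doesn't change: still D, an octave up.
A perfect octave is 12 semitones; 12 semitones up from D#5 gives D#6.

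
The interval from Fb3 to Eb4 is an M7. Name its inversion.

minor second

The rule of nine gives the new number: 9 − 7 = 2, so a seventh becomes a second.
And major becomes minor under inversion, so we get a minor second.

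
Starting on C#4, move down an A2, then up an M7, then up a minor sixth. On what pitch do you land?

F5

An augmented second down from C#4 is Bb3.
Up a major seventh from Bb3: A4 (11 semitones up).
A minor sixth up from A4 is F5.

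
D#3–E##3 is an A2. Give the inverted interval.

The rule of nine gives the new number: 9 − 2 = 7, so a second becomes a seventh.
And augmented becomes diminished under inversion, so we get a diminished seventh.

d7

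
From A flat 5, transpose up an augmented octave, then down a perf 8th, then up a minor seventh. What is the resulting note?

G 6

Ab5 up an augmented octave → A6 (13 semitones).
Down a perfect octave from A6: A5 (12 semitones down).
A minor seventh up from A5 is G6.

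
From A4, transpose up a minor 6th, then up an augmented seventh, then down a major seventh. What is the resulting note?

F#5

Up a minor sixth from A4: F5 (8 semitones up).
F5 up an augmented seventh → E#6 (12 semitones).
Down a major seventh from E#6: F#5 (11 semitones down).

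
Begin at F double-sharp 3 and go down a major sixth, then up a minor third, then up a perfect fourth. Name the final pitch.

F sharp 3

Down a major sixth from F##3: A#2 (9 semitones down).
A minor third up from A#2 is C#3.
Up a perfect fourth from C#3: F#3 (5 semitones up).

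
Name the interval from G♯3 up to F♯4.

G to F spans seven letter names (G-A-B-C-D-E-F): a seventh.
At 10 semitones, G#3→F#4 falls one short of a major seventh: minor.

minor 7th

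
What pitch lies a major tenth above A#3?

The tenth's letter: A up three letter names plus an octave → C.
A major tenth is 16 semitones; 16 semitones up from A#3 gives C##5.

C##5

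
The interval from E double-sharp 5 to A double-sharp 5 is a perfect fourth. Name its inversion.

perfect 5th

Interval numbers invert to sum to nine: 4 + 5 = 9, so a fourth inverts to a fifth.
And perfect stays perfect under inversion, so we get a perfect fifth.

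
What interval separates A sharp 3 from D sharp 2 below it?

Descending from A#3 to D#2 is the same interval as ascending D#2 to A#3.
D to A spans five letter names (D-E-F-G-A), plus an octave: a twelfth.
D#2 to A#3 is 19 semitones, matching the perfect twelfth exactly, so the quality is perfect.
(Equivalently, a compound perfect fifth: a perfect fifth plus an octave.)

perfect twelfth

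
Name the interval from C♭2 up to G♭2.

C to G spans five letter names (C-D-E-F-G) — that makes it a fifth of some quality.
The perfect fifth spans 7 semitones, and Cb2 to Gb2 is exactly 7 semitones — so this is a perfect fifth.

perfect fifth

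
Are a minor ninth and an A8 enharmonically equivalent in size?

Yes

A minor ninth = 13 semitones = an augmented octave; enharmonically equal.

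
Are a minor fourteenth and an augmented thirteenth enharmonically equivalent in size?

Yes

A minor fourteenth = 22 semitones = an augmented thirteenth; enharmonically equal.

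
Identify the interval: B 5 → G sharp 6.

B to G spans six letter names (B-C-D-E-F-G) — that makes it a sixth of some quality.
B5 to G#6 is 9 semitones, matching the major sixth exactly, so the quality is major.

M6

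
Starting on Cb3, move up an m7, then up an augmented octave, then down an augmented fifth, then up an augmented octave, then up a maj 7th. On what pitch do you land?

D6

Cb3 up a minor seventh → Bbb3 (10 semitones).
Up an augmented octave from Bbb3: Bb4 (13 semitones up).
An augmented fifth down from Bb4 is Ebb4.
Up an augmented octave from Ebb4: Eb5 (13 semitones up).
A major seventh up from Eb5 is D6.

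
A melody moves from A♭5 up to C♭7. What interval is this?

m10

A to C spans three letter names (A-B-C), plus an octave — that makes it a tenth of some quality.
Ab5 to Cb7 is 15 semitones, a half step short of the major tenth (16), so this is minor.
(Equivalently, a compound minor third: a minor third plus an octave.)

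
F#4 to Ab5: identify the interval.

diminished 10th

F to A spans three letter names (F-G-A), plus an octave: a tenth.
F#4 to Ab5 spans 14 semitones — two semitones narrower than the major tenth (16) — giving a diminished tenth.
(Equivalently, a compound diminished third: a diminished third plus an octave.)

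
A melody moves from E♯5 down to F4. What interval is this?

augmented 7th

Descending from E#5 to F4 is the same interval as ascending F4 to E#5.
F to E spans seven letter names (F-G-A-B-C-D-E): a seventh.
The major seventh is 11 semitones; here we have 12, one semitone wider: augmented.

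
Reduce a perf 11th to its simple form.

Subtracting seven from the interval number removes an octave: 11 − 7 = 4.
That makes a perfect eleventh a compound perfect fourth — an octave plus a perfect fourth.

perfect 4th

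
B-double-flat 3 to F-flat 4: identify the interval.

B to F spans five letter names (B-C-D-E-F), so the interval is some kind of fifth.
Counting semitones, Bbb3→Fb4 is 7, which is the perfect fifth.

perfect fifth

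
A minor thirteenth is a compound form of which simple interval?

Subtracting seven from the interval number removes an octave: 13 − 7 = 6.
That makes a minor thirteenth a compound minor sixth — an octave plus a minor sixth.

minor 6th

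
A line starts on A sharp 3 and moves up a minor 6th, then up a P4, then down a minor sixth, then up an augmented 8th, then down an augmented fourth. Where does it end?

Up a minor sixth from A#3: F#4 (8 semitones up).
Up a perfect fourth from F#4: B4 (5 semitones up).
B4 down a minor sixth → D#4 (8 semitones).
An augmented octave up from D#4 is D##5.
An augmented fourth down from D##5 is A#4.

A sharp 4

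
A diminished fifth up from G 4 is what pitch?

Counting five letter names up from G lands on D.
Moving 6 semitones up from G4 (the size of a diminished fifth) reaches Db5.

D flat 5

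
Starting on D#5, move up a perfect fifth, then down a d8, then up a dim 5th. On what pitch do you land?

E#5

D#5 up a perfect fifth → A#5 (7 semitones).
A diminished octave down from A#5 is A##4.
Up a diminished fifth from A##4: E#5 (6 semitones up).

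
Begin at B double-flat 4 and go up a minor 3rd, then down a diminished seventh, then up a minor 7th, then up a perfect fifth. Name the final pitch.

A flat 5

Bbb4 up a minor third → Dbb5 (3 semitones).
Dbb5 down a diminished seventh → Eb4 (9 semitones).
A minor seventh up from Eb4 is Db5.
Db5 up a perfect fifth → Ab5 (7 semitones).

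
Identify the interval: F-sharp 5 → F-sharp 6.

F to F is the same letter name, plus an octave, so the interval is some kind of octave.
Counting semitones, F#5→F#6 is 12, which is the perfect octave.

perfect octave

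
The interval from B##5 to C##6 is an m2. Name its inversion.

M7

Inverted interval numbers add to nine, so a second pairs with a seventh (2 + 7 = 9).
Quality inverts too: minor becomes major. That makes the inversion a major seventh.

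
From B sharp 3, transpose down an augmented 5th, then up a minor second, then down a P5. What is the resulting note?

B flat 2

Down an augmented fifth from B#3: E3 (8 semitones down).
E3 up a minor second → F3 (1 semitone).
F3 down a perfect fifth → Bb2 (7 semitones).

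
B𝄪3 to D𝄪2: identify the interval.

Descending from B##3 to D##2 is the same interval as ascending D##2 to B##3.
D to B spans six letter names (D-E-F-G-A-B), plus an octave — that makes it a thirteenth of some quality.
D##2 to B##3 is 21 semitones, matching the major thirteenth exactly, so the quality is major.
(Equivalently, a compound major sixth: a major sixth plus an octave.)

major thirteenth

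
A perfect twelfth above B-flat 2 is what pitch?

F 4

Counting five letter names plus an octave up from B lands on F.
Moving 19 semitones up from Bb2 (the size of a perfect twelfth) reaches F4.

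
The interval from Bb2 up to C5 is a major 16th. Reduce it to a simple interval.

M2

Take out 2 octaves (14 from the number): 16 − 14 = 2.
So a major sixteenth is 2 octaves plus a major second. The quality is unchanged.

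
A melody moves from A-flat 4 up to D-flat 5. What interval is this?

A to D spans four letter names (A-B-C-D), so the interval is some kind of fourth.
Counting semitones, Ab4→Db5 is 5, which is the perfect fourth.

perfect fourth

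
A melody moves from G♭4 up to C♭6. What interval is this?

G to C spans four letter names (G-A-B-C), plus an octave — that makes it an eleventh of some quality.
Counting semitones, Gb4→Cb6 is 17, which is the perfect eleventh.
(Equivalently, a compound perfect fourth: a perfect fourth plus an octave.)

perfect eleventh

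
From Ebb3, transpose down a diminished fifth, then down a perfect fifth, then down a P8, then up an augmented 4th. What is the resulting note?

Ebb3 down a diminished fifth → Ab2 (6 semitones).
A perfect fifth down from Ab2 is Db2.
Db2 down a perfect octave → Db1 (12 semitones).
An augmented fourth up from Db1 is G1.

G1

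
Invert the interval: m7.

M2

Inverted interval numbers add to nine, so a seventh pairs with a second (7 + 2 = 9).
Quality inverts too: minor becomes major. That makes the inversion a major second.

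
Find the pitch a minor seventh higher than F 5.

Seven letter names up from F: E.
Moving 10 semitones up from F5 (the size of a minor seventh) reaches Eb6.

E-flat 6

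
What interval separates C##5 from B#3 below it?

M9

Descending from C##5 to B#3 is the same interval as ascending B#3 to C##5.
B to C spans two letter names (B-C), plus an octave: a ninth.
The major ninth spans 14 semitones, and B#3 to C##5 is exactly 14 semitones — so this is a major ninth.
(Equivalently, a compound major second: a major second plus an octave.)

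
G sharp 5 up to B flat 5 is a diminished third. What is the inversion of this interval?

A6

Inverted interval numbers add to nine, so a third pairs with a sixth (3 + 6 = 9).
And diminished becomes augmented under inversion, so we get an augmented sixth.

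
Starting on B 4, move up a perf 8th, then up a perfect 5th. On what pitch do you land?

F sharp 6

Up a perfect octave from B4: B5 (12 semitones up).
Up a perfect fifth from B5: F#6 (7 semitones up).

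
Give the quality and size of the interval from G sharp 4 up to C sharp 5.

G to C spans four letter names (G-A-B-C): a fourth.
G#4 to C#5 is 5 semitones, matching the perfect fourth exactly, so the quality is perfect.

perfect 4th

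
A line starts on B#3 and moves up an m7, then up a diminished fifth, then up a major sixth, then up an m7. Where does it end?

Up a minor seventh from B#3: A#4 (10 semitones up).
A#4 up a diminished fifth → E5 (6 semitones).
A major sixth up from E5 is C#6.
C#6 up a minor seventh → B6 (10 semitones).

B6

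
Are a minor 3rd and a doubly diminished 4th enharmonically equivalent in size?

A minor third spans 3 semitones, and a doubly diminished fourth also spans 3 semitones — they're enharmonic.

Yes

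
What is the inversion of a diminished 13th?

First reduce the compound diminished thirteenth to its simple form, a diminished sixth.
The rule of nine gives the new number: 9 − 6 = 3, so a sixth becomes a third.
The quality also flips — diminished becomes augmented — giving an augmented third.

augmented third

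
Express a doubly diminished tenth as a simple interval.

Take out an octave (7 from the number): 10 − 7 = 3.
So a doubly diminished tenth is an octave plus a doubly diminished third. The quality is unchanged.

doubly diminished third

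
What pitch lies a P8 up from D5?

D6

The letter stays D (same as the start), shifted an octave up.
A perfect octave is 12 semitones; 12 semitones up from D5 gives D6.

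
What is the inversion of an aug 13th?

First reduce the compound augmented thirteenth to its simple form, an augmented sixth.
The rule of nine gives the new number: 9 − 6 = 3, so a sixth becomes a third.
And augmented becomes diminished under inversion, so we get a diminished third.

diminished third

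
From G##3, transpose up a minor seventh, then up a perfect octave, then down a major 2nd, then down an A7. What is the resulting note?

F4

Up a minor seventh from G##3: F##4 (10 semitones up).
F##4 up a perfect octave → F##5 (12 semitones).
Down a major second from F##5: E#5 (2 semitones down).
Down an augmented seventh from E#5: F4 (12 semitones down).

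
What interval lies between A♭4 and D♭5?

P4

A to D spans four letter names (A-B-C-D) — that makes it a fourth of some quality.
The perfect fourth spans 5 semitones, and Ab4 to Db5 is exactly 5 semitones — so this is a perfect fourth.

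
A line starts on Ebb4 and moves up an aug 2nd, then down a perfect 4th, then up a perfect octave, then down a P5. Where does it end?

F4

Up an augmented second from Ebb4: F4 (3 semitones up).
A perfect fourth down from F4 is C4.
Up a perfect octave from C4: C5 (12 semitones up).
Down a perfect fifth from C5: F4 (7 semitones down).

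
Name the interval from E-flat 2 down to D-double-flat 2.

A2

Descending from Eb2 to Dbb2 is the same interval as ascending Dbb2 to Eb2.
D to E spans two letter names (D-E): a second.
Dbb2 to Eb2 spans 3 semitones — one semitone wider than the major second (2) — giving an augmented second.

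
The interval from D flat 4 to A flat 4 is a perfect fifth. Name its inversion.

Inverted interval numbers add to nine, so a fifth pairs with a fourth (5 + 4 = 9).
And perfect stays perfect under inversion, so we get a perfect fourth.

P4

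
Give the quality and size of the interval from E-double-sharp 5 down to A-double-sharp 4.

Descending from E##5 to A##4 is the same interval as ascending A##4 to E##5.
A to E spans five letter names (A-B-C-D-E), so the interval is some kind of fifth.
Counting semitones, A##4→E##5 is 7, which is the perfect fifth.

P5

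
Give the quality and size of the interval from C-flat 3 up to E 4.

C to E spans three letter names (C-D-E), plus an octave, so the interval is some kind of tenth.
Cb3 to E4 spans 17 semitones — one semitone wider than the major tenth (16) — giving an augmented tenth.
(Equivalently, a compound augmented third: an augmented third plus an octave.)

augmented 10th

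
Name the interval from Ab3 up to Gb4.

m7

A to G spans seven letter names (A-B-C-D-E-F-G), so the interval is some kind of seventh.
A major seventh would be 11 semitones, but Ab3 to Gb4 is 10 — one semitone narrower, making it a minor seventh.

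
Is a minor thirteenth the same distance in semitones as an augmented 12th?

A minor thirteenth spans 20 semitones, and an augmented twelfth also spans 20 semitones — they're enharmonic.

Yes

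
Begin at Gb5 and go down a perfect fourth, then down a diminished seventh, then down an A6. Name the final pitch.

Gb5 down a perfect fourth → Db5 (5 semitones).
Down a diminished seventh from Db5: E4 (9 semitones down).
E4 down an augmented sixth → Gb3 (10 semitones).

Gb3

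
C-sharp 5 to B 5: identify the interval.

C to B spans seven letter names (C-D-E-F-G-A-B): a seventh.
At 10 semitones, C#5→B5 falls one short of a major seventh: minor.

minor seventh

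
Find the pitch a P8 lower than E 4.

E 3

The letter stays E (same as the start), shifted an octave down.
A perfect octave is 12 semitones; 12 semitones down from E4 gives E3.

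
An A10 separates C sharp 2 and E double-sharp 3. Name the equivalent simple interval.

Subtracting seven from the interval number removes an octave: 10 − 7 = 3.
So an augmented tenth is an octave plus an augmented third. The quality is unchanged.

A3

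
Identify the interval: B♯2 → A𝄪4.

B to A spans seven letter names (B-C-D-E-F-G-A), plus an octave: a fourteenth.
B#2 to A##4 is 23 semitones, matching the major fourteenth exactly, so the quality is major.
(Equivalently, a compound major seventh: a major seventh plus an octave.)

major fourteenth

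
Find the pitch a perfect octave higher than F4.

F5

For an octave the letter name doesn't change: still F, an octave up.
A perfect octave is 12 semitones; 12 semitones up from F4 gives F5.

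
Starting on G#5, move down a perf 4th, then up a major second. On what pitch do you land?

E#5

Down a perfect fourth from G#5: D#5 (5 semitones down).
Up a major second from D#5: E#5 (2 semitones up).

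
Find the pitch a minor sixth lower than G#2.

B#1

Counting six letter names down from G lands on B.
Moving 8 semitones down from G#2 (the size of a minor sixth) reaches B#1.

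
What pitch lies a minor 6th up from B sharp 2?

Counting six letter names up from B lands on G.
A minor sixth is 8 semitones; 8 semitones up from B#2 gives G#3.

G sharp 3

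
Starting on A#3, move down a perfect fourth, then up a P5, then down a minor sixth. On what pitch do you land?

D##3

A perfect fourth down from A#3 is E#3.
Up a perfect fifth from E#3: B#3 (7 semitones up).
A minor sixth down from B#3 is D##3.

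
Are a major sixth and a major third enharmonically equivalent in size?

No

A major sixth is 9 semitones but a major third is 4 semitones — different sizes.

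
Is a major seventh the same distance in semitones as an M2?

No

11 semitones (major seventh) vs 2 semitones (major second): not equal.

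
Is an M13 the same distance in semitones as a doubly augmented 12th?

Yes

Both span 21 semitones: a major thirteenth and a doubly augmented twelfth are the same chromatic distance.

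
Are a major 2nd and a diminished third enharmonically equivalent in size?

A major second = 2 semitones = a diminished third; enharmonically equal.

Yes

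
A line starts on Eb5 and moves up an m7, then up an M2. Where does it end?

Eb6

Eb5 up a minor seventh → Db6 (10 semitones).
A major second up from Db6 is Eb6.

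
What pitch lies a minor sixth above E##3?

C##4

Six letter names up from E: C.
A minor sixth spans 8 semitones, so from E##3 the target pitch is C##4.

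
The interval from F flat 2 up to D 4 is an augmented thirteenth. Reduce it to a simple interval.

Each octave removed subtracts seven from the number: 13 − 7 = 6.
So an augmented thirteenth is an octave plus an augmented sixth. The quality is unchanged.

A6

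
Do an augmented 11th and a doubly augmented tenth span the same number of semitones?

Yes

An augmented eleventh spans 18 semitones, and a doubly augmented tenth also spans 18 semitones — they're enharmonic.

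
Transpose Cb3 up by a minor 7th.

Bbb3

Counting seven letter names up from C lands on B.
A minor seventh spans 10 semitones, so from Cb3 the target pitch is Bbb3.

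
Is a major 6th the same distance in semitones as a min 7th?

A major sixth spans 9 semitones; a minor seventh spans 10 semitones. They differ by 1.

No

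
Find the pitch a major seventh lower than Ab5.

Bbb4

Seven letter names down from A: B.
A major seventh spans 11 semitones, so from Ab5 the target pitch is Bbb4.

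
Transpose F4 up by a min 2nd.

Counting two letter names up from F lands on G.
Moving 1 semitone up from F4 (the size of a minor second) reaches Gb4.

Gb4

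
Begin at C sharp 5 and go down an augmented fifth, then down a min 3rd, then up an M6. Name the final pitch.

Down an augmented fifth from C#5: F4 (8 semitones down).
F4 down a minor third → D4 (3 semitones).
D4 up a major sixth → B4 (9 semitones).

B 4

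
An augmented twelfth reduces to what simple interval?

augmented 5th

Take out an octave (7 from the number): 12 − 7 = 5.
Quality carries through unchanged, so the simple form is an augmented fifth.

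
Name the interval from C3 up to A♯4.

C to A spans six letter names (C-D-E-F-G-A), plus an octave — that makes it a thirteenth of some quality.
A major thirteenth would be 21 semitones; C3 to A#4 is 22, one semitone wider, so the interval is augmented.
(Equivalently, a compound augmented sixth: an augmented sixth plus an octave.)

A13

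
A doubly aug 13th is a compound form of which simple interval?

doubly augmented 6th

Take out an octave (7 from the number): 13 − 7 = 6.
So a doubly augmented thirteenth is an octave plus a doubly augmented sixth. The quality is unchanged.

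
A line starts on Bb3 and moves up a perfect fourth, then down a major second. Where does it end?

Db4

Up a perfect fourth from Bb3: Eb4 (5 semitones up).
A major second down from Eb4 is Db4.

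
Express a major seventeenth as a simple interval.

M3

Each octave removed subtracts seven from the number: 17 − 14 = 3.
That makes a major seventeenth a compound major third — 2 octaves plus a major third.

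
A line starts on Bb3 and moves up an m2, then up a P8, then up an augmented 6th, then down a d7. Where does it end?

B#4

A minor second up from Bb3 is Cb4.
Cb4 up a perfect octave → Cb5 (12 semitones).
An augmented sixth up from Cb5 is A5.
A diminished seventh down from A5 is B#4.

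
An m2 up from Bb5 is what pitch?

Cb6

Counting two letter names up from B lands on C.
A minor second is 1 semitone; 1 semitone up from Bb5 gives Cb6.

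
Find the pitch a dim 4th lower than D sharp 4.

A double-sharp 3

The fourth takes the letter from D down to A.
Moving 4 semitones down from D#4 (the size of a diminished fourth) reaches A##3.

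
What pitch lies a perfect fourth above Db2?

Counting four letter names up from D lands on G.
A perfect fourth is 5 semitones; 5 semitones up from Db2 gives Gb2.

Gb2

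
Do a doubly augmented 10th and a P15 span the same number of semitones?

No

A doubly augmented tenth is 18 semitones but a perfect fifteenth is 24 semitones — different sizes.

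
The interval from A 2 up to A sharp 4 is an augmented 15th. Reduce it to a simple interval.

Take out an octave (7 from the number): 15 − 7 = 8.
That makes an augmented fifteenth a compound augmented octave — an octave plus an augmented octave.

augmented 8th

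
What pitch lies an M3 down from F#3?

Three letter names down from F: D.
A major third is 4 semitones; 4 semitones down from F#3 gives D3.

D3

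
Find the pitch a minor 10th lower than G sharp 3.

Three letters down from G (plus an octave) reaches E.
Moving 15 semitones down from G#3 (the size of a minor tenth) reaches E#2.

E sharp 2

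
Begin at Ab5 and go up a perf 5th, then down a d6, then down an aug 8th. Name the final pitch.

A perfect fifth up from Ab5 is Eb6.
Eb6 down a diminished sixth → G#5 (7 semitones).
An augmented octave down from G#5 is G4.

G4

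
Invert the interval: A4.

The rule of nine gives the new number: 9 − 4 = 5, so a fourth becomes a fifth.
The quality also flips — augmented becomes diminished — giving a diminished fifth.

d5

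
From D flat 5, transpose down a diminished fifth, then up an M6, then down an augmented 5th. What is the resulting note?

A flat 4

A diminished fifth down from Db5 is G4.
G4 up a major sixth → E5 (9 semitones).
Down an augmented fifth from E5: Ab4 (8 semitones down).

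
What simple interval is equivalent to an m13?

Subtracting seven from the interval number removes an octave: 13 − 7 = 6.
That makes a minor thirteenth a compound minor sixth — an octave plus a minor sixth.

minor 6th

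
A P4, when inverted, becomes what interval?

Interval numbers invert to sum to nine: 4 + 5 = 9, so a fourth inverts to a fifth.
Quality inverts too: perfect stays perfect. That makes the inversion a perfect fifth.

P5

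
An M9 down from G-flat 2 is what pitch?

F-flat 1

The ninth's letter: G down two letter names plus an octave → F.
A major ninth is 14 semitones; 14 semitones down from Gb2 gives Fb1.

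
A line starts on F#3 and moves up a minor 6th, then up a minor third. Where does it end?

F4

Up a minor sixth from F#3: D4 (8 semitones up).
D4 up a minor third → F4 (3 semitones).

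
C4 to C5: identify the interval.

C to C is the same letter name, plus an octave: an octave.
C4 to C5 is 12 semitones, matching the perfect octave exactly, so the quality is perfect.

perfect octave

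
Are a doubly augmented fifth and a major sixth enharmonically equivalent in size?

Yes

Both span 9 semitones: a doubly augmented fifth and a major sixth are the same chromatic distance.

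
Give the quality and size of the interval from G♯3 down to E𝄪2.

d10

Descending from G#3 to E##2 is the same interval as ascending E##2 to G#3.
E to G spans three letter names (E-F-G), plus an octave — that makes it a tenth of some quality.
A major tenth would be 16 semitones; E##2 to G#3 is 14, two semitones narrower, so the interval is diminished.
(Equivalently, a compound diminished third: a diminished third plus an octave.)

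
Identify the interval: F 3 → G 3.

F to G spans two letter names (F-G) — that makes it a second of some quality.
The major second spans 2 semitones, and F3 to G3 is exactly 2 semitones — so this is a major second.

M2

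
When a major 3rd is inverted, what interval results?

minor sixth

The rule of nine gives the new number: 9 − 3 = 6, so a third becomes a sixth.
The quality also flips — major becomes minor — giving a minor sixth.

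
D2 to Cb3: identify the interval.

D to C spans seven letter names (D-E-F-G-A-B-C), so the interval is some kind of seventh.
D2 to Cb3 spans 9 semitones — two semitones narrower than the major seventh (11) — giving a diminished seventh.

diminished seventh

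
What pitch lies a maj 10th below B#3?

The tenth's letter: B down three letter names plus an octave → G.
Moving 16 semitones down from B#3 (the size of a major tenth) reaches G#2.

G#2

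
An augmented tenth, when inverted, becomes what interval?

diminished sixth

First reduce the compound augmented tenth to its simple form, an augmented third.
The rule of nine gives the new number: 9 − 3 = 6, so a third becomes a sixth.
Quality inverts too: augmented becomes diminished. That makes the inversion a diminished sixth.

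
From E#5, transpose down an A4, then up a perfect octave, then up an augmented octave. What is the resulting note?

Down an augmented fourth from E#5: B4 (6 semitones down).
B4 up a perfect octave → B5 (12 semitones).
B5 up an augmented octave → B#6 (13 semitones).

B#6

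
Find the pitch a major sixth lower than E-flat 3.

G-flat 2

Counting six letter names down from E lands on G.
A major sixth spans 9 semitones, so from Eb3 the target pitch is Gb2.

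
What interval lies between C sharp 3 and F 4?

d11

C to F spans four letter names (C-D-E-F), plus an octave: an eleventh.
A perfect eleventh would be 17 semitones; C#3 to F4 is 16, one semitone narrower, so the interval is diminished.
(Equivalently, a compound diminished fourth: a diminished fourth plus an octave.)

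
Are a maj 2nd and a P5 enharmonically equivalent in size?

No

A major second spans 2 semitones; a perfect fifth spans 7 semitones. They differ by 5.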